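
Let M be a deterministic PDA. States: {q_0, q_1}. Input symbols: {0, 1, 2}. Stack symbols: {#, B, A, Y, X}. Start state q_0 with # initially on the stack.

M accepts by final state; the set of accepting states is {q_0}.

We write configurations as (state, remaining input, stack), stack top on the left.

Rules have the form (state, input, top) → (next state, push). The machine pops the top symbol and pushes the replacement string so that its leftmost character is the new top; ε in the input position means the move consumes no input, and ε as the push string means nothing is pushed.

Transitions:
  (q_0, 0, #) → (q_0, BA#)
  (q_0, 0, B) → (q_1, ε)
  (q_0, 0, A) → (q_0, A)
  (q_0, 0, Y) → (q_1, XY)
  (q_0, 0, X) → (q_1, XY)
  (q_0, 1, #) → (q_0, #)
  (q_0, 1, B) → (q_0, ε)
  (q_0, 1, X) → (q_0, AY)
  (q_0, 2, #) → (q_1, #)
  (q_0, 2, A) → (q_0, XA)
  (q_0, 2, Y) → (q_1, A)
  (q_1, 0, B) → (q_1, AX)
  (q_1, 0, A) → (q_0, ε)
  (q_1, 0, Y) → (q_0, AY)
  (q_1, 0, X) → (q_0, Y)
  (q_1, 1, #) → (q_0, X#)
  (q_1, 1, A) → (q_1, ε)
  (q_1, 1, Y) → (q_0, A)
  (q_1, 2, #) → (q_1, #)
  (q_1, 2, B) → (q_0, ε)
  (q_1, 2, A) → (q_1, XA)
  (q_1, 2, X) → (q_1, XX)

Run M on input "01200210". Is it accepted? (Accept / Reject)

(q_0, 01200210, #) ⊢ (q_0, 1200210, BA#) ⊢ (q_0, 200210, A#) ⊢ (q_0, 00210, XA#) ⊢ (q_1, 0210, XYA#) ⊢ (q_0, 210, YYA#) ⊢ (q_1, 10, AYA#) ⊢ (q_1, 0, YA#) ⊢ (q_0, ε, AYA#)
All input consumed; state q_0 ∈ F.

Accept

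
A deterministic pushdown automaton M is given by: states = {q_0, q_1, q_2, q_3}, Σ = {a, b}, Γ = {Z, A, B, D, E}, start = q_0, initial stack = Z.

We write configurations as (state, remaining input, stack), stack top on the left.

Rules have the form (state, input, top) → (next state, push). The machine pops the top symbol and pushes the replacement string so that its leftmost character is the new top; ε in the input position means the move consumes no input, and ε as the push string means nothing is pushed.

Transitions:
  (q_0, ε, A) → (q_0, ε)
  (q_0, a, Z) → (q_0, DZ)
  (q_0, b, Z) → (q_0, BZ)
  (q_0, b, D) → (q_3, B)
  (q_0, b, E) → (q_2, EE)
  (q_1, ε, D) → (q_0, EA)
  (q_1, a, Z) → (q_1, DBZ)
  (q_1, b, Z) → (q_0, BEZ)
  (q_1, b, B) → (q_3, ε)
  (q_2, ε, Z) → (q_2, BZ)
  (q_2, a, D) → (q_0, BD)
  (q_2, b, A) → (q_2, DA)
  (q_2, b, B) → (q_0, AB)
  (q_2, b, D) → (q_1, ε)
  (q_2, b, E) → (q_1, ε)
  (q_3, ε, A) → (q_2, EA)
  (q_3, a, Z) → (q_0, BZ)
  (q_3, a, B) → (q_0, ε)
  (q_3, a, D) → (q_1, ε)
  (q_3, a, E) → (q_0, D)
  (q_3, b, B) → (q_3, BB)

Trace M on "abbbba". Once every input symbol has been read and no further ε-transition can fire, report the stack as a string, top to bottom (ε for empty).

(q_0, abbbba, Z) ⊢ (q_0, bbbba, DZ) ⊢ (q_3, bbba, BZ) ⊢ (q_3, bba, BBZ) ⊢ (q_3, ba, BBBZ) ⊢ (q_3, a, BBBBZ) ⊢ (q_0, ε, BBBZ)
All input consumed in state q_0 with stack BBBZ.

BBBZ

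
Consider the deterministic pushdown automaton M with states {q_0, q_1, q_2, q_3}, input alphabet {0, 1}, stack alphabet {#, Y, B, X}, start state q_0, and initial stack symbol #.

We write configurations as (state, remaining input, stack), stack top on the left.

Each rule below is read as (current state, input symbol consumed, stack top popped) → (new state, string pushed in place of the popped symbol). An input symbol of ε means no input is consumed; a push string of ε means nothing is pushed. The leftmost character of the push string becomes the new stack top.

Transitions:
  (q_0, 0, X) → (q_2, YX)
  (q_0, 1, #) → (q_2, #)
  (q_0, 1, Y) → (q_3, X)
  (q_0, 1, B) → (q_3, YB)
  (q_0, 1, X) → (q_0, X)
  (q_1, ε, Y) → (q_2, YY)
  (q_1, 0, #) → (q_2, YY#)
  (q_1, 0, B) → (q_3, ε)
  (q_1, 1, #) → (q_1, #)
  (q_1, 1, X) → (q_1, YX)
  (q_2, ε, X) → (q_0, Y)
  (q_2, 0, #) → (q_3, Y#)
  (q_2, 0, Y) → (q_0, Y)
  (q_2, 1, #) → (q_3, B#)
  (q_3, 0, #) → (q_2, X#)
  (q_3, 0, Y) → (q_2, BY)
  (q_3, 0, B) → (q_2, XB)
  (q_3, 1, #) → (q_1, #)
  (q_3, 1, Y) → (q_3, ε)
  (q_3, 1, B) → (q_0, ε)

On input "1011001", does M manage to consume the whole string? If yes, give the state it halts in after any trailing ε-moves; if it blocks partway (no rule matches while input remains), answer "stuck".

q_3

(q_0, 1011001, #)
  read 1, top #: go to q_2, push # → (q_2, 011001, #)
  read 0, top #: go to q_3, push Y# → (q_3, 11001, Y#)
  read 1, top Y: go to q_3, push ε → (q_3, 1001, #)
  read 1, top #: go to q_1, push # → (q_1, 001, #)
  read 0, top #: go to q_2, push YY# → (q_2, 01, YY#)
  read 0, top Y: go to q_0, push Y → (q_0, 1, YY#)
  read 1, top Y: go to q_3, push X → (q_3, ε, XY#)
All input consumed; M is in state q_3.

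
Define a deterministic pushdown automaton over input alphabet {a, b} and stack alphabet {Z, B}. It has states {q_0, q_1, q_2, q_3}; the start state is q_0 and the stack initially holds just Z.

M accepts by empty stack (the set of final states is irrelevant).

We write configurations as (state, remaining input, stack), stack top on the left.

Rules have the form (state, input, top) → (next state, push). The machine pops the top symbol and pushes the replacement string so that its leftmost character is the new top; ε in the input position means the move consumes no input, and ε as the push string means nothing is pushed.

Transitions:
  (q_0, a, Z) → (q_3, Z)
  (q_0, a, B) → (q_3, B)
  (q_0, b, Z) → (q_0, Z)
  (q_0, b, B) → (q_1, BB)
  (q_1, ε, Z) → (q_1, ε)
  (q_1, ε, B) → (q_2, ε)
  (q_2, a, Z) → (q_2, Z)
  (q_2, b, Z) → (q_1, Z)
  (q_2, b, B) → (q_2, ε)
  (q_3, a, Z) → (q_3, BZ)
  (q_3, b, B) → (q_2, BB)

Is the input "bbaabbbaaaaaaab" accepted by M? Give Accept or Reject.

(q_0, bbaabbbaaaaaaab, Z)
  read b, top Z: go to q_0, push Z → (q_0, baabbbaaaaaaab, Z)
  read b, top Z: go to q_0, push Z → (q_0, aabbbaaaaaaab, Z)
  read a, top Z: go to q_3, push Z → (q_3, abbbaaaaaaab, Z)
  read a, top Z: go to q_3, push BZ → (q_3, bbbaaaaaaab, BZ)
  read b, top B: go to q_2, push BB → (q_2, bbaaaaaaab, BBZ)
  read b, top B: go to q_2, push ε → (q_2, baaaaaaab, BZ)
  read b, top B: go to q_2, push ε → (q_2, aaaaaaab, Z)
  read a, top Z: go to q_2, push Z → (q_2, aaaaaab, Z)
  read a, top Z: go to q_2, push Z → (q_2, aaaaab, Z)
  read a, top Z: go to q_2, push Z → (q_2, aaaab, Z)
  read a, top Z: go to q_2, push Z → (q_2, aaab, Z)
  read a, top Z: go to q_2, push Z → (q_2, aab, Z)
  read a, top Z: go to q_2, push Z → (q_2, ab, Z)
  read a, top Z: go to q_2, push Z → (q_2, b, Z)
  read b, top Z: go to q_1, push Z → (q_1, ε, Z)
  ε-move, top Z: go to q_1, push ε → (q_1, ε, ε)
All input consumed and the stack is empty.

Accept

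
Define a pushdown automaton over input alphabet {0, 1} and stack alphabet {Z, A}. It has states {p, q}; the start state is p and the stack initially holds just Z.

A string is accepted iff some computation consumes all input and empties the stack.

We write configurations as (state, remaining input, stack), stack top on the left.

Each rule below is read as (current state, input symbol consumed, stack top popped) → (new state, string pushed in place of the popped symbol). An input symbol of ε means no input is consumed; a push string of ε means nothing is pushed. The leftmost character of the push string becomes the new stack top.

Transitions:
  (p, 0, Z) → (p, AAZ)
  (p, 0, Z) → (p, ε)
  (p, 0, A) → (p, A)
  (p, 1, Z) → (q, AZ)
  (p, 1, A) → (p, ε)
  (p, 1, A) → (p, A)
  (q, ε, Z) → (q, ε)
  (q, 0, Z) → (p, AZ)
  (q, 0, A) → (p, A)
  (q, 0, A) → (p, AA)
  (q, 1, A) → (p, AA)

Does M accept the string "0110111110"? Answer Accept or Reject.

Accept

One accepting computation: (p, 0110111110, Z) ⊢ (p, 110111110, AAZ) ⊢ (p, 10111110, AZ) ⊢ (p, 0111110, Z) ⊢ (p, 111110, AAZ) ⊢ (p, 11110, AZ) ⊢ (p, 1110, AZ) ⊢ (p, 110, AZ) ⊢ (p, 10, AZ) ⊢ (p, 0, Z) ⊢ (p, ε, ε)
All input consumed and the stack is empty.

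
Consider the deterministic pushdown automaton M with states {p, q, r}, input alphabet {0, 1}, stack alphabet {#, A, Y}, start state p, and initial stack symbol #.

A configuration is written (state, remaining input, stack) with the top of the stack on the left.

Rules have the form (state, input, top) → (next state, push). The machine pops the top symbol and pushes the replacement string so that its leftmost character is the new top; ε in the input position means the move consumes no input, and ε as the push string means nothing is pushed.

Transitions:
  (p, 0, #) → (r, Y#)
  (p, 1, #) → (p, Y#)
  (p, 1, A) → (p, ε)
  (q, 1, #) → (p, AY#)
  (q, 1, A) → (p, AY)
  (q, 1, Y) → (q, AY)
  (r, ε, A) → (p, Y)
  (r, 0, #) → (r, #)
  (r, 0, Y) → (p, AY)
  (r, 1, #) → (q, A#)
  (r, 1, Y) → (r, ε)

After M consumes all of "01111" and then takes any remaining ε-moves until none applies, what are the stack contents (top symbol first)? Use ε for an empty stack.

Y#

(p, 01111, #)
  read 0, top #: go to r, push Y# → (r, 1111, Y#)
  read 1, top Y: go to r, push ε → (r, 111, #)
  read 1, top #: go to q, push A# → (q, 11, A#)
  read 1, top A: go to p, push AY → (p, 1, AY#)
  read 1, top A: go to p, push ε → (p, ε, Y#)
All input consumed in state p with stack Y#.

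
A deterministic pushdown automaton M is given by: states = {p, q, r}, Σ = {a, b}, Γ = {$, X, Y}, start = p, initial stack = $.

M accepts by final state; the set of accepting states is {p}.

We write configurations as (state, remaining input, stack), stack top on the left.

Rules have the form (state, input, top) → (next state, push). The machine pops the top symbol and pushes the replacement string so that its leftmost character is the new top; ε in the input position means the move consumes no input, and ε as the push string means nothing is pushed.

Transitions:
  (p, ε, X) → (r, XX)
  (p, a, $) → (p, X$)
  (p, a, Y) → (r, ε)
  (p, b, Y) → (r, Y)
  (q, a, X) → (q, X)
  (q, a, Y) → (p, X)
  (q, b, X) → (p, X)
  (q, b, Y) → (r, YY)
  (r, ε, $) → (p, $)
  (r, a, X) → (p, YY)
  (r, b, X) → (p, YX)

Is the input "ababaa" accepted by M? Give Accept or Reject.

Accept

(p, ababaa, $) ⊢ (p, babaa, X$) ⊢ (r, babaa, XX$) ⊢ (p, abaa, YXX$) ⊢ (r, baa, XX$) ⊢ (p, aa, YXX$) ⊢ (r, a, XX$) ⊢ (p, ε, YYX$)
All input consumed; state p ∈ F.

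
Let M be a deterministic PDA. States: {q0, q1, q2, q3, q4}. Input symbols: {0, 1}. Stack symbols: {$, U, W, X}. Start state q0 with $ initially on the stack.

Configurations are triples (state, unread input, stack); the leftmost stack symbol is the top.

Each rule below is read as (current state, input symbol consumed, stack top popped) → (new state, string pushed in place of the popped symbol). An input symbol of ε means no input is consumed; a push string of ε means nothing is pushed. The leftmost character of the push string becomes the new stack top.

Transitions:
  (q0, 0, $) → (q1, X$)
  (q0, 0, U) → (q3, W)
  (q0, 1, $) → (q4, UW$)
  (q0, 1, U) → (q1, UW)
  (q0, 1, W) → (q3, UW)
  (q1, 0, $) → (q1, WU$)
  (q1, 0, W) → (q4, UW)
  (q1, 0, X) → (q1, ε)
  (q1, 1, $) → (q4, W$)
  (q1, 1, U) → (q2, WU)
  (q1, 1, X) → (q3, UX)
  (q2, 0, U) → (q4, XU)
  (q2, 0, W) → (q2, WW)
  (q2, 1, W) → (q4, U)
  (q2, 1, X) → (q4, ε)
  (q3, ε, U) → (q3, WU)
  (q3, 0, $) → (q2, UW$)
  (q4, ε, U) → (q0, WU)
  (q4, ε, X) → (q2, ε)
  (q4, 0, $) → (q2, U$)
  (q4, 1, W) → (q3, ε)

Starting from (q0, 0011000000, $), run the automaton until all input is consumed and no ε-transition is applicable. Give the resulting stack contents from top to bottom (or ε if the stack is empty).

UW$

(q0, 0011000000, $)
  read 0, top $: go to q1, push X$ → (q1, 011000000, X$)
  read 0, top X: go to q1, push ε → (q1, 11000000, $)
  read 1, top $: go to q4, push W$ → (q4, 1000000, W$)
  read 1, top W: go to q3, push ε → (q3, 000000, $)
  read 0, top $: go to q2, push UW$ → (q2, 00000, UW$)
  read 0, top U: go to q4, push XU → (q4, 0000, XUW$)
  ε-move, top X: go to q2, push ε → (q2, 0000, UW$)
  read 0, top U: go to q4, push XU → (q4, 000, XUW$)
  ε-move, top X: go to q2, push ε → (q2, 000, UW$)
  read 0, top U: go to q4, push XU → (q4, 00, XUW$)
  ε-move, top X: go to q2, push ε → (q2, 00, UW$)
  read 0, top U: go to q4, push XU → (q4, 0, XUW$)
  ε-move, top X: go to q2, push ε → (q2, 0, UW$)
  read 0, top U: go to q4, push XU → (q4, ε, XUW$)
  ε-move, top X: go to q2, push ε → (q2, ε, UW$)
All input consumed in state q2 with stack UW$.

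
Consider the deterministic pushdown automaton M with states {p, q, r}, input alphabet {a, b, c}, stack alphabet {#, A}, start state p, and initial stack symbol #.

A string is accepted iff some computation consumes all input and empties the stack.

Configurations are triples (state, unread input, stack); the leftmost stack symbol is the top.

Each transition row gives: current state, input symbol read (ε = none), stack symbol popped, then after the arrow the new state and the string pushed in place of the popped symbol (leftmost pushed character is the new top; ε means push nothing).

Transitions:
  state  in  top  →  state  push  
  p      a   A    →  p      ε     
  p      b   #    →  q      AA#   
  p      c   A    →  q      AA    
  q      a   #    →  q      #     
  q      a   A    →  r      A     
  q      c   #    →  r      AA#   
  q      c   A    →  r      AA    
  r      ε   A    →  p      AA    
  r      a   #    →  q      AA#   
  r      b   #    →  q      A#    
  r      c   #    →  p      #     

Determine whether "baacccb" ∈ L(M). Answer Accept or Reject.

(p, baacccb, #)
  read b, top #: go to q, push AA# → (q, aacccb, AA#)
  read a, top A: go to r, push A → (r, acccb, AA#)
  ε-move, top A: go to p, push AA → (p, acccb, AAA#)
  read a, top A: go to p, push ε → (p, cccb, AA#)
  read c, top A: go to q, push AA → (q, ccb, AAA#)
  read c, top A: go to r, push AA → (r, cb, AAAA#)
  ε-move, top A: go to p, push AA → (p, cb, AAAAA#)
  read c, top A: go to q, push AA → (q, b, AAAAAA#)
No transition applies at (q, b, AAAAAA#); input not fully consumed.

Reject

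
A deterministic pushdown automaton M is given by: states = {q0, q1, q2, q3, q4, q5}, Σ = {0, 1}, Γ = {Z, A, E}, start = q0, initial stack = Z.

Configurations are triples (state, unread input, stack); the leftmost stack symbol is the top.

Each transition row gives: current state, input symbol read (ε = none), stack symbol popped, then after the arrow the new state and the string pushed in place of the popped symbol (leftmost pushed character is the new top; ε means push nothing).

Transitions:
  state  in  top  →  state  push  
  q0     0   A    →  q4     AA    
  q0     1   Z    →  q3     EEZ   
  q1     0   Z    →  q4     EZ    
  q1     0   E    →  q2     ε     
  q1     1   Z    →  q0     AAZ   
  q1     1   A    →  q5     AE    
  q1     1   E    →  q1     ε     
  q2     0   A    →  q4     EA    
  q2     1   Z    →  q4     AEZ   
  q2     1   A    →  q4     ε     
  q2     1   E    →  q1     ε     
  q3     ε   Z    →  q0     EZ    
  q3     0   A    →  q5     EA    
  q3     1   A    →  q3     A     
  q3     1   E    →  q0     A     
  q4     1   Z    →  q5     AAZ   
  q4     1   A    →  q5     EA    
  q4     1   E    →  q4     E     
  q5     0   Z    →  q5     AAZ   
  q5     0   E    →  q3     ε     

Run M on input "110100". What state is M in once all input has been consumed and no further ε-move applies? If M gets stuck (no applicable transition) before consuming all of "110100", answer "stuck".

q5

(q0, 110100, Z) ⊢ (q3, 10100, EEZ) ⊢ (q0, 0100, AEZ) ⊢ (q4, 100, AAEZ) ⊢ (q5, 00, EAAEZ) ⊢ (q3, 0, AAEZ) ⊢ (q5, ε, EAAEZ)
All input consumed; M is in state q5.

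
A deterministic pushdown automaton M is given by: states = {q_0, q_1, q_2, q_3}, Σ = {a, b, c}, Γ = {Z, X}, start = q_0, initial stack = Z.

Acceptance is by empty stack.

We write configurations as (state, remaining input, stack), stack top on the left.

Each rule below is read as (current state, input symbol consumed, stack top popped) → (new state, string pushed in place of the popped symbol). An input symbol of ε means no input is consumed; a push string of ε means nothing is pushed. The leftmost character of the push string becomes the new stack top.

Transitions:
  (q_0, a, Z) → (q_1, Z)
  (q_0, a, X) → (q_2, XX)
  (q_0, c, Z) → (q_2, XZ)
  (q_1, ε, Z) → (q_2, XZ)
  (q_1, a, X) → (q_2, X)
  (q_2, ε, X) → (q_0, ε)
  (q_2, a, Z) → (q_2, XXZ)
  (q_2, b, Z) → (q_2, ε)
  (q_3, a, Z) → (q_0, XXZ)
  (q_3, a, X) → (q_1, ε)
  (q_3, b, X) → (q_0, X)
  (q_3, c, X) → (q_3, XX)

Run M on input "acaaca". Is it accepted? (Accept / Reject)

Reject

(q_0, acaaca, Z)
  read a, top Z: go to q_1, push Z → (q_1, caaca, Z)
  ε-move, top Z: go to q_2, push XZ → (q_2, caaca, XZ)
  ε-move, top X: go to q_0, push ε → (q_0, caaca, Z)
  read c, top Z: go to q_2, push XZ → (q_2, aaca, XZ)
  ε-move, top X: go to q_0, push ε → (q_0, aaca, Z)
  read a, top Z: go to q_1, push Z → (q_1, aca, Z)
  ε-move, top Z: go to q_2, push XZ → (q_2, aca, XZ)
  ε-move, top X: go to q_0, push ε → (q_0, aca, Z)
  read a, top Z: go to q_1, push Z → (q_1, ca, Z)
  ε-move, top Z: go to q_2, push XZ → (q_2, ca, XZ)
  ε-move, top X: go to q_0, push ε → (q_0, ca, Z)
  read c, top Z: go to q_2, push XZ → (q_2, a, XZ)
  ε-move, top X: go to q_0, push ε → (q_0, a, Z)
  read a, top Z: go to q_1, push Z → (q_1, ε, Z)
  ε-move, top Z: go to q_2, push XZ → (q_2, ε, XZ)
  ε-move, top X: go to q_0, push ε → (q_0, ε, Z)
All input consumed; stack is Z, not empty, and no further ε-move applies.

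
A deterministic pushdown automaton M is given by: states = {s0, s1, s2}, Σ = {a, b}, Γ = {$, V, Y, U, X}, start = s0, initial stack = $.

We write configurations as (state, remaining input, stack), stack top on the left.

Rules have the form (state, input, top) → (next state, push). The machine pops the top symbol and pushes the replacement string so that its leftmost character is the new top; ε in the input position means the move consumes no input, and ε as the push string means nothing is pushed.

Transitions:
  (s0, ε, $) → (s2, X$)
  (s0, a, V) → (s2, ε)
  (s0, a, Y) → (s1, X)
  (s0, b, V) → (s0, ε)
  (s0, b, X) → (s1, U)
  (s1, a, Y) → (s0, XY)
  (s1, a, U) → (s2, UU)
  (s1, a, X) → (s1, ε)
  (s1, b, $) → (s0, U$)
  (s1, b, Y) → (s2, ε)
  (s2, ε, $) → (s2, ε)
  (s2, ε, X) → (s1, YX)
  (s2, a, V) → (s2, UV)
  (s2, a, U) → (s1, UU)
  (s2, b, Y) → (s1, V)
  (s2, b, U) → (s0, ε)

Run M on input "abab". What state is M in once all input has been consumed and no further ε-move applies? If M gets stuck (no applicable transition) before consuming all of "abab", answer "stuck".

(s0, abab, $)
  ε-move, top $: go to s2, push X$ → (s2, abab, X$)
  ε-move, top X: go to s1, push YX → (s1, abab, YX$)
  read a, top Y: go to s0, push XY → (s0, bab, XYX$)
  read b, top X: go to s1, push U → (s1, ab, UYX$)
  read a, top U: go to s2, push UU → (s2, b, UUYX$)
  read b, top U: go to s0, push ε → (s0, ε, UYX$)
All input consumed; M is in state s0.

s0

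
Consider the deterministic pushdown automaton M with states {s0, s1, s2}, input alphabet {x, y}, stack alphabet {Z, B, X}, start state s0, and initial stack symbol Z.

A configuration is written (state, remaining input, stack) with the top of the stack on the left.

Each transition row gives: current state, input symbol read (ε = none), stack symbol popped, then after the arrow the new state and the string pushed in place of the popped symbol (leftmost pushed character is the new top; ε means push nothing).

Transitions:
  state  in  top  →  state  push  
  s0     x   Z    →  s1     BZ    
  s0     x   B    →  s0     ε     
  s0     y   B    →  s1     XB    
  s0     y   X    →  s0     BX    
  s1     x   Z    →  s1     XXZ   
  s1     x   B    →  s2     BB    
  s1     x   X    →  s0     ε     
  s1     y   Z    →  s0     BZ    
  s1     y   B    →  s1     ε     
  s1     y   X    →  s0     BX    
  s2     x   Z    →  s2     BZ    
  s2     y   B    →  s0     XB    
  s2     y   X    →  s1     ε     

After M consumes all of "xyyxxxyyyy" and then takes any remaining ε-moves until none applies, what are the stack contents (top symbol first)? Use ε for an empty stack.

(s0, xyyxxxyyyy, Z)
  read x, top Z: go to s1, push BZ → (s1, yyxxxyyyy, BZ)
  read y, top B: go to s1, push ε → (s1, yxxxyyyy, Z)
  read y, top Z: go to s0, push BZ → (s0, xxxyyyy, BZ)
  read x, top B: go to s0, push ε → (s0, xxyyyy, Z)
  read x, top Z: go to s1, push BZ → (s1, xyyyy, BZ)
  read x, top B: go to s2, push BB → (s2, yyyy, BBZ)
  read y, top B: go to s0, push XB → (s0, yyy, XBBZ)
  read y, top X: go to s0, push BX → (s0, yy, BXBBZ)
  read y, top B: go to s1, push XB → (s1, y, XBXBBZ)
  read y, top X: go to s0, push BX → (s0, ε, BXBXBBZ)
All input consumed in state s0 with stack BXBXBBZ.

BXBXBBZ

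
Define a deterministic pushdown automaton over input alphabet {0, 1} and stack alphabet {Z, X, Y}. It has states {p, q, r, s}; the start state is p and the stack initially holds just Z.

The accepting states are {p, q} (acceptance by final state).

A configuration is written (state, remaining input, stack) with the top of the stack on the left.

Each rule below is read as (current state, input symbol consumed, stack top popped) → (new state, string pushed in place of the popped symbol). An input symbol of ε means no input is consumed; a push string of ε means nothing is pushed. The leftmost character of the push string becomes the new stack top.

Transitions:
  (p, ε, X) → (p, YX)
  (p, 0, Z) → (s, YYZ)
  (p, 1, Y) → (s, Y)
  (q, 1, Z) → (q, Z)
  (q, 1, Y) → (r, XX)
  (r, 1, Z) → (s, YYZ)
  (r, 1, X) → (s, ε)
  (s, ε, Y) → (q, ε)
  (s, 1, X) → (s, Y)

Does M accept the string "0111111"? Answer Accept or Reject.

Accept

(p, 0111111, Z)
  read 0, top Z: go to s, push YYZ → (s, 111111, YYZ)
  ε-move, top Y: go to q, push ε → (q, 111111, YZ)
  read 1, top Y: go to r, push XX → (r, 11111, XXZ)
  read 1, top X: go to s, push ε → (s, 1111, XZ)
  read 1, top X: go to s, push Y → (s, 111, YZ)
  ε-move, top Y: go to q, push ε → (q, 111, Z)
  read 1, top Z: go to q, push Z → (q, 11, Z)
  read 1, top Z: go to q, push Z → (q, 1, Z)
  read 1, top Z: go to q, push Z → (q, ε, Z)
All input consumed; state q ∈ F.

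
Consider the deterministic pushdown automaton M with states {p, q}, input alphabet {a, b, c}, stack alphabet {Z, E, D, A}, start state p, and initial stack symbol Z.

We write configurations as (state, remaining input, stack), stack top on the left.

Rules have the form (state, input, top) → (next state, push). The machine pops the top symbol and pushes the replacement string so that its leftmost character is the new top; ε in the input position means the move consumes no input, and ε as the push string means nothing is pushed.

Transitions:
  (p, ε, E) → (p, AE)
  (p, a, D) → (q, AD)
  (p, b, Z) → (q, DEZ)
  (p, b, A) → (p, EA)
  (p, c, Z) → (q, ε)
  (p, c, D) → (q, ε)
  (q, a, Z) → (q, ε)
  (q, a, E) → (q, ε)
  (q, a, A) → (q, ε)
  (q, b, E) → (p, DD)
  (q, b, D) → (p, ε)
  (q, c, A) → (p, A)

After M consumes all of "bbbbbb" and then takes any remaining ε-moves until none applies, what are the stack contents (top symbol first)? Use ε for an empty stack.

AEAEAEAEAEZ

(p, bbbbbb, Z)
  read b, top Z: go to q, push DEZ → (q, bbbbb, DEZ)
  read b, top D: go to p, push ε → (p, bbbb, EZ)
  ε-move, top E: go to p, push AE → (p, bbbb, AEZ)
  read b, top A: go to p, push EA → (p, bbb, EAEZ)
  ε-move, top E: go to p, push AE → (p, bbb, AEAEZ)
  read b, top A: go to p, push EA → (p, bb, EAEAEZ)
  ε-move, top E: go to p, push AE → (p, bb, AEAEAEZ)
  read b, top A: go to p, push EA → (p, b, EAEAEAEZ)
  ε-move, top E: go to p, push AE → (p, b, AEAEAEAEZ)
  read b, top A: go to p, push EA → (p, ε, EAEAEAEAEZ)
  ε-move, top E: go to p, push AE → (p, ε, AEAEAEAEAEZ)
All input consumed in state p with stack AEAEAEAEAEZ.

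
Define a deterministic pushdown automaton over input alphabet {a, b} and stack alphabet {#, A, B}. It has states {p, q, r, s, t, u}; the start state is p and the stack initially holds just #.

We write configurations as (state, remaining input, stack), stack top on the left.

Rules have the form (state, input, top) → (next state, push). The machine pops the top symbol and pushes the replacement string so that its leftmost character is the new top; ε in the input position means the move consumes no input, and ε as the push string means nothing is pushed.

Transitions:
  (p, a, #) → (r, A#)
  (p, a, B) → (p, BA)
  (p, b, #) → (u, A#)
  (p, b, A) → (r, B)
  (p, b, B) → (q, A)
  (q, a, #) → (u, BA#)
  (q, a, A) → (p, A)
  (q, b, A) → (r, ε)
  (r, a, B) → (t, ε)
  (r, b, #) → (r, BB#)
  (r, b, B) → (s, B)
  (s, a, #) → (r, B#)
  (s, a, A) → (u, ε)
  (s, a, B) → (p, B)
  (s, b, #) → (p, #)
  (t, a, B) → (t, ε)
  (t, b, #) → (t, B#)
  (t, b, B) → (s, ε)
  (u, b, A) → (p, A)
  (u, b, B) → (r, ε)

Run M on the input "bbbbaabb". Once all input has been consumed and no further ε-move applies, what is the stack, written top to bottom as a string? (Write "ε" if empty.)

A#

(p, bbbbaabb, #)
  read b, top #: go to u, push A# → (u, bbbaabb, A#)
  read b, top A: go to p, push A → (p, bbaabb, A#)
  read b, top A: go to r, push B → (r, baabb, B#)
  read b, top B: go to s, push B → (s, aabb, B#)
  read a, top B: go to p, push B → (p, abb, B#)
  read a, top B: go to p, push BA → (p, bb, BA#)
  read b, top B: go to q, push A → (q, b, AA#)
  read b, top A: go to r, push ε → (r, ε, A#)
All input consumed in state r with stack A#.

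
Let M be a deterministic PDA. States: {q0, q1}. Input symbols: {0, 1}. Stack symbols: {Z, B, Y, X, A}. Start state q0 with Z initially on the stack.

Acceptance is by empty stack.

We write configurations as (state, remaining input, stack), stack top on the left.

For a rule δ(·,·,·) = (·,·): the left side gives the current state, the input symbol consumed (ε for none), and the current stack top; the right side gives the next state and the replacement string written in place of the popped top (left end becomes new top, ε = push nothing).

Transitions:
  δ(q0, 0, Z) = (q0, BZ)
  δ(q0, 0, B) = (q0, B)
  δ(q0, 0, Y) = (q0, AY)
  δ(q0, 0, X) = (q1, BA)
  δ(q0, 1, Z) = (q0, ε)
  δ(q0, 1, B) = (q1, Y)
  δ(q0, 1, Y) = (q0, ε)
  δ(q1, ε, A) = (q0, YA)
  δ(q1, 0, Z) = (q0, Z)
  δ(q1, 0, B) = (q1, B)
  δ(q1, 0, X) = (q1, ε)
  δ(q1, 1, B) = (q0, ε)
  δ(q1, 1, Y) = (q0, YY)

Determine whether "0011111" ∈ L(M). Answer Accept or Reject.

(q0, 0011111, Z)
  read 0, top Z: go to q0, push BZ → (q0, 011111, BZ)
  read 0, top B: go to q0, push B → (q0, 11111, BZ)
  read 1, top B: go to q1, push Y → (q1, 1111, YZ)
  read 1, top Y: go to q0, push YY → (q0, 111, YYZ)
  read 1, top Y: go to q0, push ε → (q0, 11, YZ)
  read 1, top Y: go to q0, push ε → (q0, 1, Z)
  read 1, top Z: go to q0, push ε → (q0, ε, ε)
All input consumed and the stack is empty.

Accept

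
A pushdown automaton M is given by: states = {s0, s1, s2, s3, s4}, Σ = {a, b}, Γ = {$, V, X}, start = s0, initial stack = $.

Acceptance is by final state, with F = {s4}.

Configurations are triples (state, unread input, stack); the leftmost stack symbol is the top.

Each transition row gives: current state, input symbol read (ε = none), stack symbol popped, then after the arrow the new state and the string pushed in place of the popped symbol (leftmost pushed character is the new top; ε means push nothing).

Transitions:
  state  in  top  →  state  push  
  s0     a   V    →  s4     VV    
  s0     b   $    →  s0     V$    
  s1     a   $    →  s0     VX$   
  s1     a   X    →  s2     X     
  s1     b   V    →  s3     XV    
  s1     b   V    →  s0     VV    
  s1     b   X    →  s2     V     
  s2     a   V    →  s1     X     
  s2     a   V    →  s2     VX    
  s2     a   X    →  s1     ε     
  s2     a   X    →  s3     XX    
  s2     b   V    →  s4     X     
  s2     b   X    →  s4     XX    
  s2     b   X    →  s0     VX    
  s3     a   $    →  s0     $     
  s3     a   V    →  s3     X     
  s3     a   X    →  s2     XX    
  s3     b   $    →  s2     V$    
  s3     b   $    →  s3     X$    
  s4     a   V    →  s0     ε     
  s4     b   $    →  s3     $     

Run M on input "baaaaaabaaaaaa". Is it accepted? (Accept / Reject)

Reject

No computation consumes all input and reaches a final state.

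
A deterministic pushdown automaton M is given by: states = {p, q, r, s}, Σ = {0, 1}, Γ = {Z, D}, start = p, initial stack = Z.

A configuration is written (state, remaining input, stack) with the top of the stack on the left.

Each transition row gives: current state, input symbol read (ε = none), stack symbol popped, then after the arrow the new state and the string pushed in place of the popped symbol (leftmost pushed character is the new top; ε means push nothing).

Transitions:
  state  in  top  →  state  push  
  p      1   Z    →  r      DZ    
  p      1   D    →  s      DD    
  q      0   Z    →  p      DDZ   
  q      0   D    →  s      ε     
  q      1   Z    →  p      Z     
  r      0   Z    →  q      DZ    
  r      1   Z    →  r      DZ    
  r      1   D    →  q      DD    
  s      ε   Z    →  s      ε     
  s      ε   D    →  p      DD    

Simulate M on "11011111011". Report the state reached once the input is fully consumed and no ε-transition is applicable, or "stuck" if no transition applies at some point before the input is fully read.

(p, 11011111011, Z)
  read 1, top Z: go to r, push DZ → (r, 1011111011, DZ)
  read 1, top D: go to q, push DD → (q, 011111011, DDZ)
  read 0, top D: go to s, push ε → (s, 11111011, DZ)
  ε-move, top D: go to p, push DD → (p, 11111011, DDZ)
  read 1, top D: go to s, push DD → (s, 1111011, DDDZ)
  ε-move, top D: go to p, push DD → (p, 1111011, DDDDZ)
  read 1, top D: go to s, push DD → (s, 111011, DDDDDZ)
  ε-move, top D: go to p, push DD → (p, 111011, DDDDDDZ)
  read 1, top D: go to s, push DD → (s, 11011, DDDDDDDZ)
  ε-move, top D: go to p, push DD → (p, 11011, DDDDDDDDZ)
  read 1, top D: go to s, push DD → (s, 1011, DDDDDDDDDZ)
  ε-move, top D: go to p, push DD → (p, 1011, DDDDDDDDDDZ)
  read 1, top D: go to s, push DD → (s, 011, DDDDDDDDDDDZ)
  ε-move, top D: go to p, push DD → (p, 011, DDDDDDDDDDDDZ)
No transition for (p, 0, top D); M blocks with input 011 remaining.

stuck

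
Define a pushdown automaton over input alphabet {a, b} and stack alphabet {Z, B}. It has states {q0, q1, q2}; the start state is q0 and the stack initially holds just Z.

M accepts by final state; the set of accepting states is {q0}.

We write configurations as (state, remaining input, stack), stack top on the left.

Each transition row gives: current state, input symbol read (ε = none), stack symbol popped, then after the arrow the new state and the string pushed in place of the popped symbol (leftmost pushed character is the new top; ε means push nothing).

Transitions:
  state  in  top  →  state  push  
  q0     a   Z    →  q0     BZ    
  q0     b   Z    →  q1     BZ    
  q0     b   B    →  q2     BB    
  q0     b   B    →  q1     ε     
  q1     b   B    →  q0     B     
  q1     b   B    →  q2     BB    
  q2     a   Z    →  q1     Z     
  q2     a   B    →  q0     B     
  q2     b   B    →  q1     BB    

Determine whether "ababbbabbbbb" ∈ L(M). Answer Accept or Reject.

Accept

One accepting computation: (q0, ababbbabbbbb, Z) ⊢ (q0, babbbabbbbb, BZ) ⊢ (q2, abbbabbbbb, BBZ) ⊢ (q0, bbbabbbbb, BBZ) ⊢ (q2, bbabbbbb, BBBZ) ⊢ (q1, babbbbb, BBBBZ) ⊢ (q2, abbbbb, BBBBBZ) ⊢ (q0, bbbbb, BBBBBZ) ⊢ (q2, bbbb, BBBBBBZ) ⊢ (q1, bbb, BBBBBBBZ) ⊢ (q0, bb, BBBBBBBZ) ⊢ (q1, b, BBBBBBZ) ⊢ (q0, ε, BBBBBBZ)
All input consumed and state q0 ∈ F.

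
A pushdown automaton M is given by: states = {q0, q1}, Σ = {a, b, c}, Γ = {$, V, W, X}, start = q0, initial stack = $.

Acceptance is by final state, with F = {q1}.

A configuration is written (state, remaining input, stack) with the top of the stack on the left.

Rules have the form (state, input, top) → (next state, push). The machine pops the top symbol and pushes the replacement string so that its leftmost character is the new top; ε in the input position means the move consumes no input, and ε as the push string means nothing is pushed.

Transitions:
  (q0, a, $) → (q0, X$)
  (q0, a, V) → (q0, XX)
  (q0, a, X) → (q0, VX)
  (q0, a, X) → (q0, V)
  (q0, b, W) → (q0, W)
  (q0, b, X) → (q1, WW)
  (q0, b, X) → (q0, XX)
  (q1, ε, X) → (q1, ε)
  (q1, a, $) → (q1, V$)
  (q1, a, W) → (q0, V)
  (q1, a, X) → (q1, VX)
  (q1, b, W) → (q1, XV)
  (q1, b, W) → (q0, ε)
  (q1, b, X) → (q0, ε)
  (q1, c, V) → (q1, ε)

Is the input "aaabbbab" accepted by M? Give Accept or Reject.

Accept

One accepting computation: (q0, aaabbbab, $) ⊢ (q0, aabbbab, X$) ⊢ (q0, abbbab, VX$) ⊢ (q0, bbbab, XXX$) ⊢ (q1, bbab, WWXX$) ⊢ (q1, bab, XVWXX$) ⊢ (q0, ab, VWXX$) ⊢ (q0, b, XXWXX$) ⊢ (q1, ε, WWXWXX$)
All input consumed and state q1 ∈ F.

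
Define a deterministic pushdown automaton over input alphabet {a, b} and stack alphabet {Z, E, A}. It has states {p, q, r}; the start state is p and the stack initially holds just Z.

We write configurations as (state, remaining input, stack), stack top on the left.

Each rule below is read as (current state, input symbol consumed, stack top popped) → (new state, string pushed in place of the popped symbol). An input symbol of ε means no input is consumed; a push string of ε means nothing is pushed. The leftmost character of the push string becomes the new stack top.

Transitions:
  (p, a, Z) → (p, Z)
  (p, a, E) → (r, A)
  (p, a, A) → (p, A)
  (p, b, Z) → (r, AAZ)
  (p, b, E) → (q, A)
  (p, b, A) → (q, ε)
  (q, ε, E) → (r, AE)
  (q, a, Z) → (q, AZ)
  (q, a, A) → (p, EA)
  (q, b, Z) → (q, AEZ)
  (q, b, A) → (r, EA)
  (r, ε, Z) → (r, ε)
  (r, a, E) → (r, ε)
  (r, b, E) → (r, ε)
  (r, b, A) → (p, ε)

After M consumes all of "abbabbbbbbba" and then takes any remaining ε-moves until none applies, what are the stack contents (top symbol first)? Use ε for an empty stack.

AZ

(p, abbabbbbbbba, Z)
  read a, top Z: go to p, push Z → (p, bbabbbbbbba, Z)
  read b, top Z: go to r, push AAZ → (r, babbbbbbba, AAZ)
  read b, top A: go to p, push ε → (p, abbbbbbba, AZ)
  read a, top A: go to p, push A → (p, bbbbbbba, AZ)
  read b, top A: go to q, push ε → (q, bbbbbba, Z)
  read b, top Z: go to q, push AEZ → (q, bbbbba, AEZ)
  read b, top A: go to r, push EA → (r, bbbba, EAEZ)
  read b, top E: go to r, push ε → (r, bbba, AEZ)
  read b, top A: go to p, push ε → (p, bba, EZ)
  read b, top E: go to q, push A → (q, ba, AZ)
  read b, top A: go to r, push EA → (r, a, EAZ)
  read a, top E: go to r, push ε → (r, ε, AZ)
All input consumed in state r with stack AZ.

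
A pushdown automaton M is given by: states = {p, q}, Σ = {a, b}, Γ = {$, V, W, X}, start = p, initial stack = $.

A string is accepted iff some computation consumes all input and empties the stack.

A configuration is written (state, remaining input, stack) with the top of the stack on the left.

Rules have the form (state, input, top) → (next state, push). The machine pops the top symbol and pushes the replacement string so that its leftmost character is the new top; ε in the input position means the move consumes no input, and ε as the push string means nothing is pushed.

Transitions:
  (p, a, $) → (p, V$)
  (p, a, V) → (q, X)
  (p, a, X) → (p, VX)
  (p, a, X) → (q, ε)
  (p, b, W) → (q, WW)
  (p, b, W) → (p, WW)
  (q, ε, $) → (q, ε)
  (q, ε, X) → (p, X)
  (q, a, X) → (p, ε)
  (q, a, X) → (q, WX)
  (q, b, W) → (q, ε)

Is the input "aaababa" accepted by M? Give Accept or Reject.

One accepting computation: (p, aaababa, $) ⊢ (p, aababa, V$) ⊢ (q, ababa, X$) ⊢ (q, baba, WX$) ⊢ (q, aba, X$) ⊢ (q, ba, WX$) ⊢ (q, a, X$) ⊢ (p, a, X$) ⊢ (q, ε, $) ⊢ (q, ε, ε)
All input consumed and the stack is empty.

Accept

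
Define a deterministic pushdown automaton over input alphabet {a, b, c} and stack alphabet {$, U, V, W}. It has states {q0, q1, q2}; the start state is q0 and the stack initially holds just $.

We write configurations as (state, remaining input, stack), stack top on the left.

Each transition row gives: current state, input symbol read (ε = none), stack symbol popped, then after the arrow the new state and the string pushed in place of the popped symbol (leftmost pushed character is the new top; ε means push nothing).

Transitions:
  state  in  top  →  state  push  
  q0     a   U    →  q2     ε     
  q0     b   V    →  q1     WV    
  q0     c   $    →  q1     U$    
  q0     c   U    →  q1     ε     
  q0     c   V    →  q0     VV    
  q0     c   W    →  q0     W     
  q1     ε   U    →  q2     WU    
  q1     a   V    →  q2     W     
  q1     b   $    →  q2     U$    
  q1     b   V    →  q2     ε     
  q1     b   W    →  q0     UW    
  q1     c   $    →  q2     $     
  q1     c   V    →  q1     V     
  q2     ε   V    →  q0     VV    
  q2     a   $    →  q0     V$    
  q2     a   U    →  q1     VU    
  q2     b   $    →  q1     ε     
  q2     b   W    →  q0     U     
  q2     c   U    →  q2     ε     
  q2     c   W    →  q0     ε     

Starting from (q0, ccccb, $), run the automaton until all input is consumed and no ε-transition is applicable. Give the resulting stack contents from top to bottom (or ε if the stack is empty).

(q0, ccccb, $)
  read c, top $: go to q1, push U$ → (q1, cccb, U$)
  ε-move, top U: go to q2, push WU → (q2, cccb, WU$)
  read c, top W: go to q0, push ε → (q0, ccb, U$)
  read c, top U: go to q1, push ε → (q1, cb, $)
  read c, top $: go to q2, push $ → (q2, b, $)
  read b, top $: go to q1, push ε → (q1, ε, ε)
All input consumed in state q1 with stack ε.

ε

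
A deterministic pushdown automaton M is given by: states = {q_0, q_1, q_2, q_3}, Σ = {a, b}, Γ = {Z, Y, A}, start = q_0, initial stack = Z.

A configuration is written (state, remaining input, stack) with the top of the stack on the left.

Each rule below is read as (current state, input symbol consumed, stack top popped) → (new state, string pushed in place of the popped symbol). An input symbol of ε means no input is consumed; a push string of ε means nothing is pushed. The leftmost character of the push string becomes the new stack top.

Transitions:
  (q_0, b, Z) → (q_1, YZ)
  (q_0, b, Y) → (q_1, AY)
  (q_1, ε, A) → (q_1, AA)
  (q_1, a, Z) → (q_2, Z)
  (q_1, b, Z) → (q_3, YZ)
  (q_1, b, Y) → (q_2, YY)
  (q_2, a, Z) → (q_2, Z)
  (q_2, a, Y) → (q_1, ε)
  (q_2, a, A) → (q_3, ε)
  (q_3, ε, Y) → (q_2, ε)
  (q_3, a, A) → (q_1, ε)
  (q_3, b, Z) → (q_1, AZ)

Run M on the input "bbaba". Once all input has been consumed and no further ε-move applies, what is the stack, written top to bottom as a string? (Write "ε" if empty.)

YZ

(q_0, bbaba, Z)
  read b, top Z: go to q_1, push YZ → (q_1, baba, YZ)
  read b, top Y: go to q_2, push YY → (q_2, aba, YYZ)
  read a, top Y: go to q_1, push ε → (q_1, ba, YZ)
  read b, top Y: go to q_2, push YY → (q_2, a, YYZ)
  read a, top Y: go to q_1, push ε → (q_1, ε, YZ)
All input consumed in state q_1 with stack YZ.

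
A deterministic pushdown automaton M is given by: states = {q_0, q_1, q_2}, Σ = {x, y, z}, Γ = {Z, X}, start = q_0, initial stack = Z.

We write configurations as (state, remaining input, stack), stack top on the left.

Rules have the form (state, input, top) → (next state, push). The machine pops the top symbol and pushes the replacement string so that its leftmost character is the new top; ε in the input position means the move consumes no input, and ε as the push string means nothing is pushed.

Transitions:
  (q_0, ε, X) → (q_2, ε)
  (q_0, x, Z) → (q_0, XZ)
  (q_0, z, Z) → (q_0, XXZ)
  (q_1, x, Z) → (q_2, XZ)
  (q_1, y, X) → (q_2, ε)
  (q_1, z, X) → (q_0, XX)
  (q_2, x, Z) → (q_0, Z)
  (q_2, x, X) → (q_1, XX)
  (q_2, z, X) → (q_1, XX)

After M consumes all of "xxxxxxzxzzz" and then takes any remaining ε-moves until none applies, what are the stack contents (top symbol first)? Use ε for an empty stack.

(q_0, xxxxxxzxzzz, Z)
  read x, top Z: go to q_0, push XZ → (q_0, xxxxxzxzzz, XZ)
  ε-move, top X: go to q_2, push ε → (q_2, xxxxxzxzzz, Z)
  read x, top Z: go to q_0, push Z → (q_0, xxxxzxzzz, Z)
  read x, top Z: go to q_0, push XZ → (q_0, xxxzxzzz, XZ)
  ε-move, top X: go to q_2, push ε → (q_2, xxxzxzzz, Z)
  read x, top Z: go to q_0, push Z → (q_0, xxzxzzz, Z)
  read x, top Z: go to q_0, push XZ → (q_0, xzxzzz, XZ)
  ε-move, top X: go to q_2, push ε → (q_2, xzxzzz, Z)
  read x, top Z: go to q_0, push Z → (q_0, zxzzz, Z)
  read z, top Z: go to q_0, push XXZ → (q_0, xzzz, XXZ)
  ε-move, top X: go to q_2, push ε → (q_2, xzzz, XZ)
  read x, top X: go to q_1, push XX → (q_1, zzz, XXZ)
  read z, top X: go to q_0, push XX → (q_0, zz, XXXZ)
  ε-move, top X: go to q_2, push ε → (q_2, zz, XXZ)
  read z, top X: go to q_1, push XX → (q_1, z, XXXZ)
  read z, top X: go to q_0, push XX → (q_0, ε, XXXXZ)
  ε-move, top X: go to q_2, push ε → (q_2, ε, XXXZ)
All input consumed in state q_2 with stack XXXZ.

XXXZ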